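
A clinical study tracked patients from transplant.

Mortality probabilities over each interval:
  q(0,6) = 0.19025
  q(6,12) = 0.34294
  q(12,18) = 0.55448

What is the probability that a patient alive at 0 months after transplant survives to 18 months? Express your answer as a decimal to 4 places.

0.2370

P(survive 0→18) = (1 − 0.19025) × (1 − 0.34294) × (1 − 0.55448).
= 0.80975 × 0.65706 × 0.44552 = 0.237041.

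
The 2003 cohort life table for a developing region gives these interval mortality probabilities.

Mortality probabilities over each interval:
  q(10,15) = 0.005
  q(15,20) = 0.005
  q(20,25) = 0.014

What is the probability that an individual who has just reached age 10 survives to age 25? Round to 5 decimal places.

0.97616

Survival from 10 to 25 is the product of surviving each interval: (1 − 0.005) × (1 − 0.005) × (1 − 0.014).
= 0.995 × 0.995 × 0.986 = 0.976165.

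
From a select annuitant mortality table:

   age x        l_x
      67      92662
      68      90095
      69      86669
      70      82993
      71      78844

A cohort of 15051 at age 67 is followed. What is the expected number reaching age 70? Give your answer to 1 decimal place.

13480.5

The relevant probability is 82993/92662 = 0.895653.
Expected number = 15051 × 0.895653 = 13480.5.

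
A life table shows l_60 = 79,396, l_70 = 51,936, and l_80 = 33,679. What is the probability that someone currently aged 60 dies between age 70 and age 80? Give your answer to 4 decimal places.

This is the probability of reaching 70 but not 80, conditional on being alive at 60: (l_70 − l_80) / l_60.
= (51,936 − 33,679) / 79,396 = 18,257 / 79,396 = 0.229949.

0.2299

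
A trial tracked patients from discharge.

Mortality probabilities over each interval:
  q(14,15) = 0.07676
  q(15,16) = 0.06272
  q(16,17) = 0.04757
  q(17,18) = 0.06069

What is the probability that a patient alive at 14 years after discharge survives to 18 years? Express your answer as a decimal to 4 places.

0.7742

Survival from 14 to 18 is the product of surviving each interval: (1 − 0.07676) × (1 − 0.06272) × (1 − 0.04757) × (1 − 0.06069).
= 0.92324 × 0.93728 × 0.95243 × 0.93931 = 0.774152.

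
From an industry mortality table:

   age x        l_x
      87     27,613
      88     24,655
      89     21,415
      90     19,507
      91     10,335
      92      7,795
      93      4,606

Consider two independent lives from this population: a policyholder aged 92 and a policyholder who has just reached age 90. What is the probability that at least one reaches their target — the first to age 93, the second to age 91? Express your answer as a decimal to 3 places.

0.808

p₁ = l_93/l_92 = 4,606/7,795 = 0.590892; p₂ = l_91/l_90 = 10,335/19,507 = 0.529810.
P(at least one) = 1 − (1−p₁)(1−p₂) = 1 − 0.409108 × 0.470190 = 0.807642.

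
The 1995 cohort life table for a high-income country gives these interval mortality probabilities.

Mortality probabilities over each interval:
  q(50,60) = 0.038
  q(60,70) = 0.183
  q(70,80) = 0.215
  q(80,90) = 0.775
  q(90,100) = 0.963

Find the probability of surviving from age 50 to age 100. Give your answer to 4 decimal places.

P(survive 50→100) = (1 − 0.038) × (1 − 0.183) × (1 − 0.215) × (1 − 0.775) × (1 − 0.963).
= 0.962 × 0.817 × 0.785 × 0.225 × 0.037 = 0.005136.

0.0051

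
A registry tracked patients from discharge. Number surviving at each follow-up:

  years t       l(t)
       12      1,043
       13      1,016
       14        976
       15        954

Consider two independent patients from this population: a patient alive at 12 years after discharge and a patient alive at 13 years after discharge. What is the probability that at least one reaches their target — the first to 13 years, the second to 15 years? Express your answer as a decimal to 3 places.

p₁ = l(13)/l(12) = 1,016/1,043 = 0.974113; p₂ = l(15)/l(13) = 954/1,016 = 0.938976.
P(at least one) = 1 − (1−p₁)(1−p₂) = 1 − 0.025887 × 0.061024 = 0.998420.

0.998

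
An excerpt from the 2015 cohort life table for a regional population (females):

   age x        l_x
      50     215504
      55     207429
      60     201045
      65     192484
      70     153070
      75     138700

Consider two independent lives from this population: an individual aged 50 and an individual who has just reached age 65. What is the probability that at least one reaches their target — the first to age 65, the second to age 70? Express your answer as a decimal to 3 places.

p₁ = l_65/l_50 = 192484/215504 = 0.893181; p₂ = l_70/l_65 = 153070/192484 = 0.795235.
P(at least one) = 1 − (1−p₁)(1−p₂) = 1 − 0.106819 × 0.204765 = 0.978127.

0.978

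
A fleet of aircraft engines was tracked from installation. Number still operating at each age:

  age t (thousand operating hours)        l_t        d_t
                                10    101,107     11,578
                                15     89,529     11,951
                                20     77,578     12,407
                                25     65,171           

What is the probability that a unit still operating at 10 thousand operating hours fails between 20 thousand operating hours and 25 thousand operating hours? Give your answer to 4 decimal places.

This is the probability of reaching 20 but not 25, conditional on being operational at 10: (l_20 − l_25) / l_10.
= (77,578 − 65,171) / 101,107 = 12,407 / 101,107 = 0.122712.

0.1227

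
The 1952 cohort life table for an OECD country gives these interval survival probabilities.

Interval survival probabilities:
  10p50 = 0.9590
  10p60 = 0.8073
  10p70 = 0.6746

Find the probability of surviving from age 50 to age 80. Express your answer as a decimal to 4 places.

Survival from 50 to 80 is the product of surviving each interval: 0.9590 × 0.8073 × 0.6746.
= 0.522276.

0.5223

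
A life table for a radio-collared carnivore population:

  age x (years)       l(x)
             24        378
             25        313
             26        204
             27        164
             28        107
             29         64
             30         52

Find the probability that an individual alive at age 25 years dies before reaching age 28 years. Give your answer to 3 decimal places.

0.658

P(die before 28 | alive at 25) = 1 − l(28)/l(25) = 1 − 107/313 = (206)/313 = 0.658147.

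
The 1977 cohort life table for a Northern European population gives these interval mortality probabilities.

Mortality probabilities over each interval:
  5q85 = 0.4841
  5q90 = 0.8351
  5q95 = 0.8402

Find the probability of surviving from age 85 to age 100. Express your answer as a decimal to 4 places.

0.0136

Survival from 85 to 100 is the product of surviving each interval: (1 − 0.4841) × (1 − 0.8351) × (1 − 0.8402).
= 0.5159 × 0.1649 × 0.1598 = 0.013594.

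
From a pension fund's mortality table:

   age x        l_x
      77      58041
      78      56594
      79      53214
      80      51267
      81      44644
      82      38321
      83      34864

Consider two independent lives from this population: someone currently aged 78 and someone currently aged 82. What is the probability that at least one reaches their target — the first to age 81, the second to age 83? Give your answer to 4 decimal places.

p₁ = l_81/l_78 = 44644/56594 = 0.788847; p₂ = l_83/l_82 = 34864/38321 = 0.909788.
P(at least one) = 1 − (1−p₁)(1−p₂) = 1 − 0.211153 × 0.090212 = 0.980951.

0.9810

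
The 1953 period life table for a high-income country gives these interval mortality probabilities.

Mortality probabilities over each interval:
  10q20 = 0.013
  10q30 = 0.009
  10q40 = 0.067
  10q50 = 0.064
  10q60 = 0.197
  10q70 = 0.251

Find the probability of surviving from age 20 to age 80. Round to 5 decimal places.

0.51374

Survival from 20 to 80 is the product of surviving each interval: (1 − 0.013) × (1 − 0.009) × (1 − 0.067) × (1 − 0.064) × (1 − 0.197) × (1 − 0.251).
= 0.987 × 0.991 × 0.933 × 0.936 × 0.803 × 0.749 = 0.513743.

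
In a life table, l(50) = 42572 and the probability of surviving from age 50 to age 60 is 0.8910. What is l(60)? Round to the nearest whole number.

l(60) = l(50) × p = 42572 × 0.8910 = 37932.

37932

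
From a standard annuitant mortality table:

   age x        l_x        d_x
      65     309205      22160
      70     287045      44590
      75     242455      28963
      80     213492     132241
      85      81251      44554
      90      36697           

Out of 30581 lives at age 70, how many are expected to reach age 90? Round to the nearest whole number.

The relevant probability is 36697/287045 = 0.127844.
Expected number = 30581 × 0.127844 = 3910.

3910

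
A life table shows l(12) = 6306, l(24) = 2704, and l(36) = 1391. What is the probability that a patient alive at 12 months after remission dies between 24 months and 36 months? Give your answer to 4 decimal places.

This is the probability of reaching 24 but not 36, conditional on being alive at 12: (l(24) − l(36)) / l(12).
= (2704 − 1391) / 6306 = 1313 / 6306 = 0.208214.

0.2082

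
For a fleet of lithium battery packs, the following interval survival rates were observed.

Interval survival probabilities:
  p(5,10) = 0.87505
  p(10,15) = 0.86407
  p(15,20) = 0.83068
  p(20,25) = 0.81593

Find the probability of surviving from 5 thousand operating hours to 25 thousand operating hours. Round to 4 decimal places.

0.5125

P(survive 5→25) = 0.87505 × 0.86407 × 0.83068 × 0.81593.
= 0.512470.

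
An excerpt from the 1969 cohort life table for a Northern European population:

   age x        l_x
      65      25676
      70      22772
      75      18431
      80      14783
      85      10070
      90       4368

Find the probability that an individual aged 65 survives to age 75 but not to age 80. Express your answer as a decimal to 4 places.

We want 10|5q65 = (l_75 − l_80)/l_65.
This is the probability of reaching 75 but not 80, conditional on being alive at 65: (l_75 − l_80) / l_65.
= (18431 − 14783) / 25676 = 3648 / 25676 = 0.142078.

0.1421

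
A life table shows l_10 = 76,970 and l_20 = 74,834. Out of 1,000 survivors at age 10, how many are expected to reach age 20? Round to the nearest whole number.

The relevant probability is 74,834/76,970 = 0.972249.
Expected number = 1,000 × 0.972249 = 972.

972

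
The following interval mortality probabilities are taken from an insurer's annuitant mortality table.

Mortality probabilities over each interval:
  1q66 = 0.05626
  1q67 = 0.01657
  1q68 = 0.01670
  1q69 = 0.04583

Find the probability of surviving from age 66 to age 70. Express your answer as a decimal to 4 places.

The overall survival probability is (1 − 0.05626) × (1 − 0.01657) × (1 − 0.01670) × (1 − 0.04583).
= 0.94374 × 0.98343 × 0.98330 × 0.95417 = 0.870778.

0.8708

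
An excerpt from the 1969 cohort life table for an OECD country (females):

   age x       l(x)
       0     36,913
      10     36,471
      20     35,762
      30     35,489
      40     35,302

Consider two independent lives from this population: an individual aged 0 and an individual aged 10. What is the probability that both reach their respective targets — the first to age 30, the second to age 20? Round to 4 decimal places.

p₁ = l(30)/l(0) = 35,489/36,913 = 0.961423; p₂ = l(20)/l(10) = 35,762/36,471 = 0.980560.
P(both) = p₁ × p₂ = 0.961423 × 0.980560 = 0.942733.

0.9427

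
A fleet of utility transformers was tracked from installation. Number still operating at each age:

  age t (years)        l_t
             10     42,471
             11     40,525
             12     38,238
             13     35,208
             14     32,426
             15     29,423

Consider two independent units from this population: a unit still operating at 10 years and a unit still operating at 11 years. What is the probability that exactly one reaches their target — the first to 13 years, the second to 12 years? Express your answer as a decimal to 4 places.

p₁ = l_13/l_10 = 35,208/42,471 = 0.828989; p₂ = l_12/l_11 = 38,238/40,525 = 0.943566.
P(exactly one) = p₁(1−p₂) + (1−p₁)p₂ = 0.046783 + 0.161360 = 0.208143.

0.2081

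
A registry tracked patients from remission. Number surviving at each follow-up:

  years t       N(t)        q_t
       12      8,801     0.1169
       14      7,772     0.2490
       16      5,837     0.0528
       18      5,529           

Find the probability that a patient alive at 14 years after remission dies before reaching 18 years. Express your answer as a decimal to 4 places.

0.2886

P(die before 18 | alive at 14) = 1 − N(18)/N(14) = 1 − 5,529/7,772 = (2,243)/7,772 = 0.288600.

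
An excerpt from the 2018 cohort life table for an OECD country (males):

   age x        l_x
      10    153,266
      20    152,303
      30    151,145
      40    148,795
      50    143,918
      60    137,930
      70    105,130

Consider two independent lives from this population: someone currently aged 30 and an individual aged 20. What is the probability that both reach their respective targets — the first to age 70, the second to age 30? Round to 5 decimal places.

0.69027

p₁ = l_70/l_30 = 105,130/151,145 = 0.695557; p₂ = l_30/l_20 = 151,145/152,303 = 0.992397.
P(both) = p₁ × p₂ = 0.695557 × 0.992397 = 0.690269.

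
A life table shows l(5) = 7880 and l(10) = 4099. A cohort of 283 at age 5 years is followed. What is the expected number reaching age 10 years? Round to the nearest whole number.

The relevant probability is 4099/7880 = 0.520178.
Expected number = 283 × 0.520178 = 147.

147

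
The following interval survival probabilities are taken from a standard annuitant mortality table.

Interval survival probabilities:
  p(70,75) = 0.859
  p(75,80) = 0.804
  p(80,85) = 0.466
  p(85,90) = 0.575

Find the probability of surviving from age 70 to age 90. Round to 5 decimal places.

Chaining the interval survival probabilities: 0.859 × 0.804 × 0.466 × 0.575.
= 0.185056.

0.18506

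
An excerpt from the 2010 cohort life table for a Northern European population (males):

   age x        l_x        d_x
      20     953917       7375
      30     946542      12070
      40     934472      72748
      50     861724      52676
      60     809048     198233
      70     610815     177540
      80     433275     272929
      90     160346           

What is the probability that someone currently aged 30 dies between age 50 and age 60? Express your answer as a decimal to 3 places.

0.056

We want 20|10q30 = (l_50 − l_60)/l_30.
This is the probability of reaching 50 but not 60, conditional on being alive at 30: (l_50 − l_60) / l_30.
= (861724 − 809048) / 946542 = 52676 / 946542 = 0.055651.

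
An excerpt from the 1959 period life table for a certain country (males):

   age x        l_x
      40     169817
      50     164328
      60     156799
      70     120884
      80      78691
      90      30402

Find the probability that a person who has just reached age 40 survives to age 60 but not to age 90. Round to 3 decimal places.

0.744

We want 20|30q40 = (l_60 − l_90)/l_40.
This is the probability of reaching 60 but not 90, conditional on being alive at 40: (l_60 − l_90) / l_40.
= (156799 − 30402) / 169817 = 126397 / 169817 = 0.744313.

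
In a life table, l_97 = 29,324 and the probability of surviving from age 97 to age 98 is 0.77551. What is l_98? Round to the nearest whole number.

22741

l_98 = l_97 × p = 29,324 × 0.77551 = 22741.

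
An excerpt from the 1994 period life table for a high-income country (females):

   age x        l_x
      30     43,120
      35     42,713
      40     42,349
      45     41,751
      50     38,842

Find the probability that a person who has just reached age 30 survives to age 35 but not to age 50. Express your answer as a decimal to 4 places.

0.0898

This is the probability of reaching 35 but not 50, conditional on being alive at 30: (l_35 − l_50) / l_30.
= (42,713 − 38,842) / 43,120 = 3,871 / 43,120 = 0.089773.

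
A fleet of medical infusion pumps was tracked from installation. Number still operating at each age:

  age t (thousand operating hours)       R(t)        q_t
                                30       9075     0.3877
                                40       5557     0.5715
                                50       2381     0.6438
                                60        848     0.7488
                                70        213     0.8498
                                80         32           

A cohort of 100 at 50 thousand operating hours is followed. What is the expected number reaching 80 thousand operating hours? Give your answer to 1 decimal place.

1.3

The relevant probability is 32/2381 = 0.013440.
Expected number = 100 × 0.013440 = 1.3.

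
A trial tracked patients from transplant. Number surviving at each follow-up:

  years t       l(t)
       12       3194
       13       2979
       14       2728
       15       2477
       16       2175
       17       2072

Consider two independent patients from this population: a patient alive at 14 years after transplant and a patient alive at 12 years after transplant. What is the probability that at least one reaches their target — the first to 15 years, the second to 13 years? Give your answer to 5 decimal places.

p₁ = l(15)/l(14) = 2477/2728 = 0.907991; p₂ = l(13)/l(12) = 2979/3194 = 0.932686.
P(at least one) = 1 − (1−p₁)(1−p₂) = 1 − 0.092009 × 0.067314 = 0.993807.

0.99381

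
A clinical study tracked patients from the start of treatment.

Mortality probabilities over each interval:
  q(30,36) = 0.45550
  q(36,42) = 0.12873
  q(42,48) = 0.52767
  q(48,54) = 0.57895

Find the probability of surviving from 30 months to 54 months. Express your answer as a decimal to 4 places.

0.0943

P(survive 30→54) = (1 − 0.45550) × (1 − 0.12873) × (1 − 0.52767) × (1 − 0.57895).
= 0.54450 × 0.87127 × 0.47233 × 0.42105 = 0.094347.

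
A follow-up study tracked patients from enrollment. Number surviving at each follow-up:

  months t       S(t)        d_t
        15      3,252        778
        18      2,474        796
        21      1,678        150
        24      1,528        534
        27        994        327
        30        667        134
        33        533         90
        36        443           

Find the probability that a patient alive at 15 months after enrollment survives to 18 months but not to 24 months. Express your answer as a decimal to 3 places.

This is the probability of reaching 18 but not 24, conditional on being alive at 15: (S(18) − S(24)) / S(15).
= (2,474 − 1,528) / 3,252 = 946 / 3,252 = 0.290898.

0.291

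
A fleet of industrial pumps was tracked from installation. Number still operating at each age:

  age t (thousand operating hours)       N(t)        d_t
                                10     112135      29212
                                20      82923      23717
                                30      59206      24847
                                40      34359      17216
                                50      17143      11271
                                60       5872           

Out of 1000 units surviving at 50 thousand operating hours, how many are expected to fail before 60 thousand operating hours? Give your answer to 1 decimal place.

The relevant probability is 1 − 5872/17143 = 0.657470.
Expected number = 1000 × 0.657470 = 657.5.

657.5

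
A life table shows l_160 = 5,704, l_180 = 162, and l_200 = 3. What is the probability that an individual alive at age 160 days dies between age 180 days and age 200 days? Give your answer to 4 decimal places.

0.0279

This is the probability of reaching 180 but not 200, conditional on being alive at 160: (l_180 − l_200) / l_160.
= (162 − 3) / 5,704 = 159 / 5,704 = 0.027875.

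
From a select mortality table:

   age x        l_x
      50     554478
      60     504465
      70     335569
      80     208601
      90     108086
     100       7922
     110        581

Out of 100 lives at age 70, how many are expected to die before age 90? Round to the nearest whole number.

The relevant probability is 1 − 108086/335569 = 0.677902.
Expected number = 100 × 0.677902 = 68.

68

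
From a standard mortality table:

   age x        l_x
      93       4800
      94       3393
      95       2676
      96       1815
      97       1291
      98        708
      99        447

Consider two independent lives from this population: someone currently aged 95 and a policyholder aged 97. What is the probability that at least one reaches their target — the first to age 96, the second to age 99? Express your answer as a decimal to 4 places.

0.7897

p₁ = l_96/l_95 = 1815/2676 = 0.678251; p₂ = l_99/l_97 = 447/1291 = 0.346243.
P(at least one) = 1 − (1−p₁)(1−p₂) = 1 − 0.321749 × 0.653757 = 0.789654.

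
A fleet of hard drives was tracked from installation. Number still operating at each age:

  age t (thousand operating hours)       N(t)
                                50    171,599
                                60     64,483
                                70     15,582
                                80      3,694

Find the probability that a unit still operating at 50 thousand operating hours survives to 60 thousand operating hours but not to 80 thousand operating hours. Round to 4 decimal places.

0.3543

This is the probability of reaching 60 but not 80, conditional on being operational at 50: (N(60) − N(80)) / N(50).
= (64,483 − 3,694) / 171,599 = 60,789 / 171,599 = 0.354250.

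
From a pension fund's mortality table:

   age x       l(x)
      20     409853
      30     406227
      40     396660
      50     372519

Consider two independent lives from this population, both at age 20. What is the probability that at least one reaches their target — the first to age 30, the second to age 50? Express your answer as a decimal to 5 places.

0.99919

p₁ = l(30)/l(20) = 406227/409853 = 0.991153; p₂ = l(50)/l(20) = 372519/409853 = 0.908909.
P(at least one) = 1 − (1−p₁)(1−p₂) = 1 − 0.008847 × 0.091091 = 0.999194.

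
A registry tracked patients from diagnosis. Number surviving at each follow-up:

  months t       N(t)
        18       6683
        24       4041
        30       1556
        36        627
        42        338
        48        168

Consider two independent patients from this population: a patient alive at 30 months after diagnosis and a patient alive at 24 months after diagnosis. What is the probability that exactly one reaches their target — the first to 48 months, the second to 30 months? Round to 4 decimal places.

0.4099

p₁ = N(48)/N(30) = 168/1556 = 0.107969; p₂ = N(30)/N(24) = 1556/4041 = 0.385053.
P(exactly one) = p₁(1−p₂) + (1−p₁)p₂ = 0.066395 + 0.343479 = 0.409874.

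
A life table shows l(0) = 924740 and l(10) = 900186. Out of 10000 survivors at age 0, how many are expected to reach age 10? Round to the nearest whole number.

The relevant probability is 900186/924740 = 0.973448.
Expected number = 10000 × 0.973448 = 9734.

9734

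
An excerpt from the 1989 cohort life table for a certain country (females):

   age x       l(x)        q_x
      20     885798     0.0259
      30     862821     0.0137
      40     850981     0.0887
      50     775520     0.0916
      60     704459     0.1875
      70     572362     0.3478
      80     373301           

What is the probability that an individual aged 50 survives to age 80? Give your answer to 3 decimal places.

The conditional survival probability is l(80)/l(50) = 373301/775520 = 0.481356.

0.481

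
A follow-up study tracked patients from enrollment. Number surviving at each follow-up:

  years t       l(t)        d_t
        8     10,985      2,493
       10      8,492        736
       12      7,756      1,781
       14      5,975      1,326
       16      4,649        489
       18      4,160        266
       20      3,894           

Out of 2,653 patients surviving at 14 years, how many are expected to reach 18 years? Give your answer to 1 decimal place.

The relevant probability is 4,160/5,975 = 0.696234.
Expected number = 2,653 × 0.696234 = 1847.1.

1847.1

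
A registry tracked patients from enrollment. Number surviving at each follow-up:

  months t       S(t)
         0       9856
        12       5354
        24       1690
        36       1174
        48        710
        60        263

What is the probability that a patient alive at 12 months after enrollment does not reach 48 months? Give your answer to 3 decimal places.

0.867

P(die before 48 | alive at 12) = 1 − S(48)/S(12) = 1 − 710/5354 = (4644)/5354 = 0.867389.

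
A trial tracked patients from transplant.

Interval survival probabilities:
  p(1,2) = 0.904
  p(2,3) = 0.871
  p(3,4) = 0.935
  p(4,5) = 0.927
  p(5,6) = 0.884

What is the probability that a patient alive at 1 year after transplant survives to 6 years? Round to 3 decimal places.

The overall survival probability is 0.904 × 0.871 × 0.935 × 0.927 × 0.884.
= 0.603296.

0.603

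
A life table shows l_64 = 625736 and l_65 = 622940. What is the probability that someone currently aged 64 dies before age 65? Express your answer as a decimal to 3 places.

0.004

P(die before 65 | alive at 64) = 1 − l_65/l_64 = 1 − 622940/625736 = (2796)/625736 = 0.004468.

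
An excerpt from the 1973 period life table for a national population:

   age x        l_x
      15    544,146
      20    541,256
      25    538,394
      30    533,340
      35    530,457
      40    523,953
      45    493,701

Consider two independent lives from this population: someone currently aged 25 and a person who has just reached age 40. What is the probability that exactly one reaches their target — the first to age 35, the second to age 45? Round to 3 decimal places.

0.071

p₁ = l_35/l_25 = 530,457/538,394 = 0.985258; p₂ = l_45/l_40 = 493,701/523,953 = 0.942262.
P(exactly one) = p₁(1−p₂) + (1−p₁)p₂ = 0.056887 + 0.013891 = 0.070778.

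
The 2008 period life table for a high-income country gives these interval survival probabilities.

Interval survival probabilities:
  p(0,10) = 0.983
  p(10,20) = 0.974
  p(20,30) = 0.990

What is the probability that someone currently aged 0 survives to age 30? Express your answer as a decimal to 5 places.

0.94787

P(survive 0→30) = 0.983 × 0.974 × 0.990.
= 0.947868.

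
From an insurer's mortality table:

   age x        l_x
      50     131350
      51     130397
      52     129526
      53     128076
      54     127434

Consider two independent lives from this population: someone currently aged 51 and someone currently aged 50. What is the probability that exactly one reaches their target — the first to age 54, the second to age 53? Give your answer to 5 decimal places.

p₁ = l_54/l_51 = 127434/130397 = 0.977277; p₂ = l_53/l_50 = 128076/131350 = 0.975074.
P(exactly one) = p₁(1−p₂) + (1−p₁)p₂ = 0.024360 + 0.022157 = 0.046516.

0.04652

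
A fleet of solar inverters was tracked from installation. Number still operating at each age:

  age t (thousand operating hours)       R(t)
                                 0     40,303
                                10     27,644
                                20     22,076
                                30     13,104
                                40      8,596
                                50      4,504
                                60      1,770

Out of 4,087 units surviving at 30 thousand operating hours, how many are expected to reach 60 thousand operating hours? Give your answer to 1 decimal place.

The relevant probability is 1,770/13,104 = 0.135073.
Expected number = 4,087 × 0.135073 = 552.0.

552.0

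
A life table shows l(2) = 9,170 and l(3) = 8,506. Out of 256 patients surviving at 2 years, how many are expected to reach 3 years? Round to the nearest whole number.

The relevant probability is 8,506/9,170 = 0.927590.
Expected number = 256 × 0.927590 = 237.

237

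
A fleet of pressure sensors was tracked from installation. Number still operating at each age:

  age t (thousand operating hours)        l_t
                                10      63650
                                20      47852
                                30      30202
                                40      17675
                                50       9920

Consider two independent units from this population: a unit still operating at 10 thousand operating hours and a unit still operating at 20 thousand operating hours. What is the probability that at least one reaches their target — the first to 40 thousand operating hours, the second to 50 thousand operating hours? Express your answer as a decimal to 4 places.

p₁ = l_40/l_10 = 17675/63650 = 0.277690; p₂ = l_50/l_20 = 9920/47852 = 0.207306.
P(at least one) = 1 − (1−p₁)(1−p₂) = 1 − 0.722310 × 0.792694 = 0.427429.

0.4274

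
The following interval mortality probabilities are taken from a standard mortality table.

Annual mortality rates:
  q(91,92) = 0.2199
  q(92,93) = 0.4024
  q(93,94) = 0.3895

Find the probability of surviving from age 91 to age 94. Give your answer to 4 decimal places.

Survival from 91 to 94 is the product of surviving each interval: (1 − 0.2199) × (1 − 0.4024) × (1 − 0.3895).
= 0.7801 × 0.5976 × 0.6105 = 0.284608.

0.2846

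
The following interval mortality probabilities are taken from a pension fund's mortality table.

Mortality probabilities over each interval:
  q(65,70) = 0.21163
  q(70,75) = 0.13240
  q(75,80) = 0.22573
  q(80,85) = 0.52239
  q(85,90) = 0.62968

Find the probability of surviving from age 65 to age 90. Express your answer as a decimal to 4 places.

P(survive 65→90) = (1 − 0.21163) × (1 − 0.13240) × (1 − 0.22573) × (1 − 0.52239) × (1 − 0.62968).
= 0.78837 × 0.86760 × 0.77427 × 0.47761 × 0.37032 = 0.093668.

0.0937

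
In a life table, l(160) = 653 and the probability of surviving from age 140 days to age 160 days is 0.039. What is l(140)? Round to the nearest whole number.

16744

l(140) = l(160) / p = 653 / 0.039 = 16744.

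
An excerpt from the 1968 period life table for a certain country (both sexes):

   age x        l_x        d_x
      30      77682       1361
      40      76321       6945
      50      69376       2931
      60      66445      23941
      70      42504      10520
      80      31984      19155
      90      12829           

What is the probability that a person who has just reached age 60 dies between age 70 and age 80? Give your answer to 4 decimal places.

0.1583

This is the probability of reaching 70 but not 80, conditional on being alive at 60: (l_70 − l_80) / l_60.
= (42504 − 31984) / 66445 = 10520 / 66445 = 0.158326.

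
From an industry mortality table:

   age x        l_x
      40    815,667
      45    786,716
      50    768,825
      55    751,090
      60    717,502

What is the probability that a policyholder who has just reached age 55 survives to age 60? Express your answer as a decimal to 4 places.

0.9553

The conditional survival probability is l_60/l_55 = 717,502/751,090 = 0.955281.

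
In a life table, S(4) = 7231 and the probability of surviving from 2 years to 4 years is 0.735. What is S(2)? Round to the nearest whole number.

S(2) = S(4) / p = 7231 / 0.735 = 9838.

9838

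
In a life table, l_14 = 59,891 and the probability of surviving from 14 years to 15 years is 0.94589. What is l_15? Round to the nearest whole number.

l_15 = l_14 × p = 59,891 × 0.94589 = 56650.

56650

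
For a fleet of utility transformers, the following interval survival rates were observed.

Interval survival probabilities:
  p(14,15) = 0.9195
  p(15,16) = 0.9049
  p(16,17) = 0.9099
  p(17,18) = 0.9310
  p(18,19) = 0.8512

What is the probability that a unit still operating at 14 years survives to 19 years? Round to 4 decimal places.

Survival from 14 to 19 is the product of surviving each interval: 0.9195 × 0.9049 × 0.9099 × 0.9310 × 0.8512.
= 0.599967.

0.6000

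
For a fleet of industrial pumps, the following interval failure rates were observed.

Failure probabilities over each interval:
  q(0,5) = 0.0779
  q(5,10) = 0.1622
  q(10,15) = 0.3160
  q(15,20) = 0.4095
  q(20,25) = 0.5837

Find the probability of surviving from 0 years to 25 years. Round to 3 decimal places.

0.130

The overall survival probability is (1 − 0.0779) × (1 − 0.1622) × (1 − 0.3160) × (1 − 0.4095) × (1 − 0.5837).
= 0.9221 × 0.8378 × 0.6840 × 0.5905 × 0.4163 = 0.129897.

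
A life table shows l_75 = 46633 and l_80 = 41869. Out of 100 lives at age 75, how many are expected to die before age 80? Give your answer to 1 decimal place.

The relevant probability is 1 − 41869/46633 = 0.102159.
Expected number = 100 × 0.102159 = 10.2.

10.2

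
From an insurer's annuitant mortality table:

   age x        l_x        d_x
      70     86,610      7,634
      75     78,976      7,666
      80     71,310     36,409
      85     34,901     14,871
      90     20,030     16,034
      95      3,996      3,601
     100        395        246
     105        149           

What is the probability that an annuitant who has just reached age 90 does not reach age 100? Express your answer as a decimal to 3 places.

0.980

P(die before 100 | alive at 90) = 1 − l_100/l_90 = 1 − 395/20,030 = (19,635)/20,030 = 0.980280.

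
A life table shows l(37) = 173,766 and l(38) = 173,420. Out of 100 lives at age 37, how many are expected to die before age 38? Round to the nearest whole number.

0

The relevant probability is 1 − 173,420/173,766 = 0.001991.
Expected number = 100 × 0.001991 = 0.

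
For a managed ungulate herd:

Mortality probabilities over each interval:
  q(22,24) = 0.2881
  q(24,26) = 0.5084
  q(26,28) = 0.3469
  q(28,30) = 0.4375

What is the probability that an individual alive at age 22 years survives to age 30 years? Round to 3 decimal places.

0.129

P(survive 22→30) = (1 − 0.2881) × (1 − 0.5084) × (1 − 0.3469) × (1 − 0.4375).
= 0.7119 × 0.4916 × 0.6531 × 0.5625 = 0.128568.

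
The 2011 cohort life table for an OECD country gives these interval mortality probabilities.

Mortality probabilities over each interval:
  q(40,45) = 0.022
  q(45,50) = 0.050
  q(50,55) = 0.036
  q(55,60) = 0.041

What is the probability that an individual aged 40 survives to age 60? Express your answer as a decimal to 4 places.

Survival from 40 to 60 is the product of surviving each interval: (1 − 0.022) × (1 − 0.050) × (1 − 0.036) × (1 − 0.041).
= 0.978 × 0.950 × 0.964 × 0.959 = 0.858931.

0.8589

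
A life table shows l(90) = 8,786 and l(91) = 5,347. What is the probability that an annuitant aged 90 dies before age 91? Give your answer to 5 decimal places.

0.39142

P(die before 91 | alive at 90) = 1 − l(91)/l(90) = 1 − 5,347/8,786 = (3,439)/8,786 = 0.391418.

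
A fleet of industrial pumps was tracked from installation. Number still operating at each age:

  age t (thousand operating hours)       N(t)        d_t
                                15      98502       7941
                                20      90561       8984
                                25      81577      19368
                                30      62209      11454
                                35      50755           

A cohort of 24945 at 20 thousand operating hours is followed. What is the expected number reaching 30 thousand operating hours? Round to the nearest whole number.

17135

The relevant probability is 62209/90561 = 0.686929.
Expected number = 24945 × 0.686929 = 17135.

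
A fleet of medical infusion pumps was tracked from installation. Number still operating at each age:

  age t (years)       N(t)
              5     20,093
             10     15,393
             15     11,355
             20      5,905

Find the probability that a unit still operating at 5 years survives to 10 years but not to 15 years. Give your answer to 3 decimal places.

This is the probability of reaching 10 but not 15, conditional on being operational at 5: (N(10) − N(15)) / N(5).
= (15,393 − 11,355) / 20,093 = 4,038 / 20,093 = 0.200966.

0.201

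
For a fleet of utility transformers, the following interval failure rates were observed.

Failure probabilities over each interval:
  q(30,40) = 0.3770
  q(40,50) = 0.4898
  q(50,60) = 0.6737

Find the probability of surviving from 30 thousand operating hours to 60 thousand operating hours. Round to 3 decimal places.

0.104

Survival from 30 to 60 is the product of surviving each interval: (1 − 0.3770) × (1 − 0.4898) × (1 − 0.6737).
= 0.6230 × 0.5102 × 0.3263 = 0.103716.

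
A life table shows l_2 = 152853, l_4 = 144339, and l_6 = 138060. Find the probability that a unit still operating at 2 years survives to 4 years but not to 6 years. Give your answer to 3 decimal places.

This is the probability of reaching 4 but not 6, conditional on being operational at 2: (l_4 − l_6) / l_2.
= (144339 − 138060) / 152853 = 6279 / 152853 = 0.041079.

0.041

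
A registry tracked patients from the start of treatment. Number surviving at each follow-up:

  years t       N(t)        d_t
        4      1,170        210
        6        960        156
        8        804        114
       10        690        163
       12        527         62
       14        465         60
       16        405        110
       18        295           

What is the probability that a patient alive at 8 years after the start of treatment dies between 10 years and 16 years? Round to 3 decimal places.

This is the probability of reaching 10 but not 16, conditional on being alive at 8: (N(10) − N(16)) / N(8).
= (690 − 405) / 804 = 285 / 804 = 0.354478.

0.354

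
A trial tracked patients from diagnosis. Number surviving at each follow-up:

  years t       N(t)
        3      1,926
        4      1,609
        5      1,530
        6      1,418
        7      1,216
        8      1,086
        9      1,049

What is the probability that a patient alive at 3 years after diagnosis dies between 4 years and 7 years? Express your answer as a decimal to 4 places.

This is the probability of reaching 4 but not 7, conditional on being alive at 3: (N(4) − N(7)) / N(3).
= (1,609 − 1,216) / 1,926 = 393 / 1,926 = 0.204050.

0.2040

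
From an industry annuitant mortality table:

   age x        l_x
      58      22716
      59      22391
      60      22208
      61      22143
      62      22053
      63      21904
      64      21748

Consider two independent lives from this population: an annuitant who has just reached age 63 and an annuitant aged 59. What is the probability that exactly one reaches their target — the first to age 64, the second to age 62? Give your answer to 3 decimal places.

0.022

p₁ = l_64/l_63 = 21748/21904 = 0.992878; p₂ = l_62/l_59 = 22053/22391 = 0.984905.
P(exactly one) = p₁(1−p₂) + (1−p₁)p₂ = 0.014987 + 0.007014 = 0.022002.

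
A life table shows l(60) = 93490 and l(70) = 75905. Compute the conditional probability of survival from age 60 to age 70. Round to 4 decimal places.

0.8119

The conditional survival probability is l(70)/l(60) = 75905/93490 = 0.811905.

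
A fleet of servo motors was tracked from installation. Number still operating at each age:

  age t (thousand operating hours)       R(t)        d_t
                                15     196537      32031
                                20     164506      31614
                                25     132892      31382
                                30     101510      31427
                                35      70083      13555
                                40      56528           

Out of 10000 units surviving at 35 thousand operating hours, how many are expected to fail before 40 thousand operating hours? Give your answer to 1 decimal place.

The relevant probability is 1 − 56528/70083 = 0.193414.
Expected number = 10000 × 0.193414 = 1934.1.

1934.1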